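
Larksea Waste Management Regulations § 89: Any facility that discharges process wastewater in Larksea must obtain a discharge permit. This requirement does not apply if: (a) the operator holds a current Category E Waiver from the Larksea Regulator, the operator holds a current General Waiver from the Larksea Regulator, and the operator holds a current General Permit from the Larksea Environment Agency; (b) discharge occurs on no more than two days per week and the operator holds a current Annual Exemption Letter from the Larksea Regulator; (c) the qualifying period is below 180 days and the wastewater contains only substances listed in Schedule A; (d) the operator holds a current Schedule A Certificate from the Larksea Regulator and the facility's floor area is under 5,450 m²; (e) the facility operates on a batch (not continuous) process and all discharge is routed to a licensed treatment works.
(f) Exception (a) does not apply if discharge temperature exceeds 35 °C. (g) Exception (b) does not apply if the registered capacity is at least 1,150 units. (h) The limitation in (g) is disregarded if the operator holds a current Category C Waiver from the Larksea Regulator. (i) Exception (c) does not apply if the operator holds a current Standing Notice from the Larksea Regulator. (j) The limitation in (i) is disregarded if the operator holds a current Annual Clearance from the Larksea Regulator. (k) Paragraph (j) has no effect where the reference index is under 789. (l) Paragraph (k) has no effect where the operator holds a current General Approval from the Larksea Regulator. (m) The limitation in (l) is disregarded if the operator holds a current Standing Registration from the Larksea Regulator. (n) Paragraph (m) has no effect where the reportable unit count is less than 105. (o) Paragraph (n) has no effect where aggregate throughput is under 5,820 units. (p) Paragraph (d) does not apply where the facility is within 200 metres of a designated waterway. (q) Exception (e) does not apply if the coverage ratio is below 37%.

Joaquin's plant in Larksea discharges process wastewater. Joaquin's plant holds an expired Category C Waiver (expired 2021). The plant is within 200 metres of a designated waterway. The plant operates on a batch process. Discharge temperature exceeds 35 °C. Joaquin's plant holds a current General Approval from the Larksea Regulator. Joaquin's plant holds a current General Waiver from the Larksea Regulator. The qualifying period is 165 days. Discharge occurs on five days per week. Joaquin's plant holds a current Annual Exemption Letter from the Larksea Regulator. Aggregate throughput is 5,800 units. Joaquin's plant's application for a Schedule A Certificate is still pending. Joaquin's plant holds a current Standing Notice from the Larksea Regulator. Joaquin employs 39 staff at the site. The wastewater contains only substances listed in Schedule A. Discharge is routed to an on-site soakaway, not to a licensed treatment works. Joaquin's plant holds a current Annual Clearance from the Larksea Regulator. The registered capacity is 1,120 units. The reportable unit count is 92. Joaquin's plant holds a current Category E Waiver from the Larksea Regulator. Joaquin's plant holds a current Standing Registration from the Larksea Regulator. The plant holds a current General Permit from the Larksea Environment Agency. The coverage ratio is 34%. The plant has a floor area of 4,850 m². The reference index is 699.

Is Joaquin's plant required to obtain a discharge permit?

Exception (a) is satisfied on its face — a current Category E Waiver is held; a current General Waiver is held; a current General Permit is held. However, paragraph (f) must be considered: (f) operates against (a): discharge temperature exceeds 35 °C. (a) is therefore removed.
Exception (b) fails — discharge occurs on five days per week.
Exception (c)'s conditions are all satisfied: the qualifying period is 165 days, below the 180 days limit; the wastewater is Schedule-A-only. Turning to paragraphs (i)–(o): (i) is engaged — a current Standing Notice is held. (j) operates (a current Annual Clearance is held), but is displaced by (k): (k) applies — the reference index is 699, under the 789 limit. (l) is triggered (a current General Approval is held), but is set aside by (m): (m) operates — a current Standing Registration is held. (n) operates (the reportable unit count is 92, less than the 105 limit), but is set aside by (o): (o) operates against (n): aggregate throughput is 5,800 units, under the 5,820 units limit. (c) is therefore removed.
Exception (d) does not apply: there is no Schedule A Certificate in force.
Exception (e) requires that all discharge is routed to a licensed treatment works; but discharge is not routed to a licensed treatment works, so (e) is unavailable.
No exception is made out. Joaquin's plant falls within the general rule.

Yes — Joaquin's plant must obtain a discharge permit.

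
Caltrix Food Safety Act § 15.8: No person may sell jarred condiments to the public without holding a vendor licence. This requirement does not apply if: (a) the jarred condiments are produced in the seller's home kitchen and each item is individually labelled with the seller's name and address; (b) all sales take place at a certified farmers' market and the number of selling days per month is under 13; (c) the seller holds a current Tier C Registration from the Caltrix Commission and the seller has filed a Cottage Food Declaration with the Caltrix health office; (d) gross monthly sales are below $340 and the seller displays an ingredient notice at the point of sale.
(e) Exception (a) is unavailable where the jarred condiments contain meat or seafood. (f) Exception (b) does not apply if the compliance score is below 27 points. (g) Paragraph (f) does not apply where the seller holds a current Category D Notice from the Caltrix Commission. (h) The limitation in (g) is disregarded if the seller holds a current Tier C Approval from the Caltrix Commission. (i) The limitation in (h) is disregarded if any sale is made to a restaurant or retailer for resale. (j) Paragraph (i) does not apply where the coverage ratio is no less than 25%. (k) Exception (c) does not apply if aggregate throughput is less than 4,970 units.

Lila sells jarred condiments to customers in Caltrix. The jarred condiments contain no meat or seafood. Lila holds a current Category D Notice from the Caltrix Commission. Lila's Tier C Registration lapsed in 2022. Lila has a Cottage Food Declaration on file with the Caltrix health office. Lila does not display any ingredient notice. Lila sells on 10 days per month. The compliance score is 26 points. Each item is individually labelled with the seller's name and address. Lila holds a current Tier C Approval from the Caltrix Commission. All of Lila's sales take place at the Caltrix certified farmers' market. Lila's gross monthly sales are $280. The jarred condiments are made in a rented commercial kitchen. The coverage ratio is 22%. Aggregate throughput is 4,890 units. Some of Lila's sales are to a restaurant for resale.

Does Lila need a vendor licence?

Exception (a) fails — the jarred condiments are made in a commercial kitchen, not a home kitchen.
Exception (b): all sales are at a certified farmers' market; the number of selling days per month is 10, under the 13 limit — every condition holds. Under paragraphs (f)–(j): (f) would limit (b) — the compliance score is 26 points, below the 27 points limit — but (g) sets (f) aside: (g) operates against (f): a current Category D Notice is held. (h) would limit (g) — a current Tier C Approval is held — but (i) sets (h) aside: (i) operates against (h): some sales are to a restaurant for resale. (j) does not operate here (the coverage ratio is 22%, short of 25%), so (i) stands. (b) remains available.
Exception (c) does not apply: no current Tier C Registration is held.
Exception (d) requires that the seller displays an ingredient notice at the point of sale; but no ingredient notice is displayed, so (d) is unavailable.

No — exception (b) applies; Lila is not required to hold a vendor licence.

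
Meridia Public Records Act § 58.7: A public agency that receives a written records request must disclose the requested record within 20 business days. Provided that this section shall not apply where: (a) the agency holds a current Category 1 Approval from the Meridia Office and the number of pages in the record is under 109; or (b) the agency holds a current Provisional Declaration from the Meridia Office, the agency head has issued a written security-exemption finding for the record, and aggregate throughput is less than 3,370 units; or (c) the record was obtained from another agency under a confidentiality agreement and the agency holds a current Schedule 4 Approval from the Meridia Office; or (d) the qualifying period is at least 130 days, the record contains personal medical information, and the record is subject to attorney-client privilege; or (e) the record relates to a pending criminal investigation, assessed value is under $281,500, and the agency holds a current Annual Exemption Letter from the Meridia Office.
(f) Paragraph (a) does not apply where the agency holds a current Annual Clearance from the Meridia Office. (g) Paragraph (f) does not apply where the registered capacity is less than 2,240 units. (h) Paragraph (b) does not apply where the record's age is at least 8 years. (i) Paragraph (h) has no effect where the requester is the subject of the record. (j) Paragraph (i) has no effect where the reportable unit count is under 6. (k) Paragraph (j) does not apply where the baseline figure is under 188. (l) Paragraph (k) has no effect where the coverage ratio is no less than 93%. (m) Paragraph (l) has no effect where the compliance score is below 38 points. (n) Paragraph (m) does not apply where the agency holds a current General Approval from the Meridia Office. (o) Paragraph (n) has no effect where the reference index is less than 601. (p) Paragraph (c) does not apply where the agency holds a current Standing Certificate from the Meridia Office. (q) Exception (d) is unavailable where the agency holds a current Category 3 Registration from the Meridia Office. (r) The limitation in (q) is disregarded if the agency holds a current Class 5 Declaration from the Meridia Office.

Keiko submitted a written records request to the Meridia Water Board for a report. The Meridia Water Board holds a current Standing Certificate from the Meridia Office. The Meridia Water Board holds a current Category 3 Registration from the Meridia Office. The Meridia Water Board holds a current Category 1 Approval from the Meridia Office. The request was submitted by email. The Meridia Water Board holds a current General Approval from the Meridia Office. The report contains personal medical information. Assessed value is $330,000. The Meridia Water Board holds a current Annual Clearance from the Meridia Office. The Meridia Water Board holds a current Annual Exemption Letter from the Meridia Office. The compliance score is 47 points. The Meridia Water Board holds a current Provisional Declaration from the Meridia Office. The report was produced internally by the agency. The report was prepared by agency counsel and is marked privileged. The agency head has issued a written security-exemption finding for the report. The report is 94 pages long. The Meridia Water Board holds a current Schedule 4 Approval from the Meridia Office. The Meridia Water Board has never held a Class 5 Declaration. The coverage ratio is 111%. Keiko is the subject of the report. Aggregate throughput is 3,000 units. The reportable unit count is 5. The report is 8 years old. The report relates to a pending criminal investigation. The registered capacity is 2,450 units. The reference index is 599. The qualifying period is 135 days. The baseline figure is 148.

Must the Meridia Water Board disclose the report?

Exception (a): a current Category 1 Approval is held; the number of pages in the record is 94, under the 109 limit — every condition holds. But: (f) operates — a current Annual Clearance is held. (g), which would lift (f), is not triggered — the registered capacity is 2,450 units, not less than 2,240 units. (a) is therefore removed.
Exception (b)'s conditions are all satisfied: a current Provisional Declaration is held; a written security-exemption finding has been issued; aggregate throughput is 3,000 units, less than the 3,370 units limit. But applying paragraphs (h)–(o): (h) applies — the record's age is 8 years, meeting the 8 years threshold. (i) applies (Keiko is the subject of the report), but yields to (j): (j) is triggered — the reportable unit count is 5, under the 6 limit. (k) is triggered (the baseline figure is 148, under the 188 limit), but is overridden by (l): (l) operates against (k): the coverage ratio is 111%, meeting the 93% threshold. (m) does not operate here (the compliance score is 47 points, not below 38 points), so (l) stands. Exception (b) does not apply.
Exception (c) does not apply: the report was produced internally.
Exception (d) is satisfied on its face — the qualifying period is 135 days, meeting the 130 days threshold; the report contains personal medical information; the report is privileged. Turning to paragraphs (q)–(r): (q) operates against (d): a current Category 3 Registration is held. (r), which would lift (q), is not triggered — there is no Class 5 Declaration in force. So (d) is unavailable.
Exception (e) fails — assessed value is $330,000, not under $281,500.
No exception is made out. the Meridia Water Board falls within the general rule.

Yes — the Meridia Water Board must disclose the report.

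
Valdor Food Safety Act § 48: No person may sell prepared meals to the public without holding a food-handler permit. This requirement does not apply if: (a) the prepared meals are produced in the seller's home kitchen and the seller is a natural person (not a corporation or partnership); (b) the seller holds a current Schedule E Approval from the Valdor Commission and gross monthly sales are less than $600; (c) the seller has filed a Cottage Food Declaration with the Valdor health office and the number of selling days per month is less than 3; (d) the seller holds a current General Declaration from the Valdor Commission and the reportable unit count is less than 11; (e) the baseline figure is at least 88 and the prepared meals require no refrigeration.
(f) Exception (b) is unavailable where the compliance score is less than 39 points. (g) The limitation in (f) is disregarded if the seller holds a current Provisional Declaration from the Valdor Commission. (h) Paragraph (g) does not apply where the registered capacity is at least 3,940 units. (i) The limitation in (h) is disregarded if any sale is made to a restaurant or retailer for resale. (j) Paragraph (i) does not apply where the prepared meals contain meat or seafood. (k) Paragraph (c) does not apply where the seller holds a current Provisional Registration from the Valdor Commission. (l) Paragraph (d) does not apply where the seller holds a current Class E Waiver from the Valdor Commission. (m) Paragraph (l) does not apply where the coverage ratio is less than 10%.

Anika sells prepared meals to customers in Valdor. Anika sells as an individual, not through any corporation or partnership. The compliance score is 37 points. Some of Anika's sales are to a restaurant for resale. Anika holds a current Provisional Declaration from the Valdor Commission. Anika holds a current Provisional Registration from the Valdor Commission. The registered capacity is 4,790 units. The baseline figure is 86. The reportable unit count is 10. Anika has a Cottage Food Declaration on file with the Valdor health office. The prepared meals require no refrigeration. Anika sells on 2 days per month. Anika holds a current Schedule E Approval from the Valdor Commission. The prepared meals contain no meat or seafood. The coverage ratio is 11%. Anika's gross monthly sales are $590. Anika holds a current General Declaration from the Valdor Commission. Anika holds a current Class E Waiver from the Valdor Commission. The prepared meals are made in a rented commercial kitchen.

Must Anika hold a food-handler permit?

Exception (a) requires that the prepared meals are produced in the seller's home kitchen; but the prepared meals are made in a commercial kitchen, not a home kitchen, so (a) is unavailable.
Exception (b)'s conditions are all satisfied: a current Schedule E Approval is held; gross monthly sales are $590, less than the $600 limit. Applying paragraphs (f)–(j): (f) is engaged (the compliance score is 37 points, less than the 39 points limit), but is itself disapplied by (g): (g) operates against (f): a current Provisional Declaration is held. (h) operates (the registered capacity is 4,790 units, meeting the 3,940 units threshold), but is set aside by (i): (i) operates against (h): some sales are to a restaurant for resale. (j), which would lift (i), is inapplicable — the prepared meals contain no meat or seafood. So (b) applies.
Exception (c): a Cottage Food Declaration is on file; the number of selling days per month is 2, less than the 3 limit — every condition holds. But: (k) operates against (c): a current Provisional Registration is held. So (c) is unavailable.
Exception (d) is satisfied on its face — a current General Declaration is held; the reportable unit count is 10, less than the 11 limit. But applying paragraphs (l)–(m): (l) is triggered — a current Class E Waiver is held. (m), which would lift (l), is inapplicable — the coverage ratio is 11%, not less than 10%. So (d) is unavailable.
Exception (e) requires that the baseline figure is at least 88; but the baseline figure is 86, short of 88, so (e) is unavailable.

No — exception (b) applies; Anika is not required to hold a food-handler permit.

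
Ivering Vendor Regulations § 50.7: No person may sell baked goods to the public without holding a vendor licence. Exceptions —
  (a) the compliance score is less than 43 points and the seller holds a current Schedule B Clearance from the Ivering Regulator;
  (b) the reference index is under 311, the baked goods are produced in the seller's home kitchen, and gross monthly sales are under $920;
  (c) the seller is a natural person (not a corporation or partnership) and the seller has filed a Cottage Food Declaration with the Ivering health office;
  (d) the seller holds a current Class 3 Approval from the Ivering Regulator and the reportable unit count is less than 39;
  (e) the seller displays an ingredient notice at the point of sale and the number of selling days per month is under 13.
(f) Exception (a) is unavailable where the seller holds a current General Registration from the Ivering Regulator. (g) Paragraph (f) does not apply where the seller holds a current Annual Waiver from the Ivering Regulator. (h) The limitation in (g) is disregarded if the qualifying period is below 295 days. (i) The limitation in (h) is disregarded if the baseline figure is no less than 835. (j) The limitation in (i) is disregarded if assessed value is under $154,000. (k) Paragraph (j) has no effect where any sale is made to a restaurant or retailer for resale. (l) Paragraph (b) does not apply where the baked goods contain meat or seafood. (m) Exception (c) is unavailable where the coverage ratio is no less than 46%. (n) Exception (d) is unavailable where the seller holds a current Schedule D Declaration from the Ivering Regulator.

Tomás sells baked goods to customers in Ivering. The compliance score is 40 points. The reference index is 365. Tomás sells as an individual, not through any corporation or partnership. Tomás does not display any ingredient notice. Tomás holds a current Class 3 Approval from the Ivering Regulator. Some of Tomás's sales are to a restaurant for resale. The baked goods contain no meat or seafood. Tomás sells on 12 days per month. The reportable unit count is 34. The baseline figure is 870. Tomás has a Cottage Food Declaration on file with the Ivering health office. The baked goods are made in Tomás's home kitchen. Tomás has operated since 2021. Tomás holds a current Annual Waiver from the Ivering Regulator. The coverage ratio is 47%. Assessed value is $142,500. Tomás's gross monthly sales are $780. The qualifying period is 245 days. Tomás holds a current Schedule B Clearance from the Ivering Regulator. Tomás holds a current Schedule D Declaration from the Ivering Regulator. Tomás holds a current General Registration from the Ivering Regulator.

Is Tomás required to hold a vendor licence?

No — exception (a) applies; Tomás is not required to hold a vendor licence.

All of (a)'s requirements are met (the compliance score is 40 points, less than the 43 points limit; a current Schedule B Clearance is held). Applying paragraphs (f)–(k): (f) would limit (a) — a current General Registration is held — but (g) sets (f) aside: (g) is engaged — a current Annual Waiver is held. (h) would limit (g) — the qualifying period is 245 days, below the 295 days limit — but (i) sets (h) aside: (i) operates against (h): the baseline figure is 870, meeting the 835 threshold. (j) is engaged (assessed value is $142,500, under the $154,000 limit), but is overridden by (k): (k) operates against (j): some sales are to a restaurant for resale. (a) remains available.
Exception (b) fails — the reference index is 365, not under 311.
All of (c)'s requirements are met (the seller is a natural person; a Cottage Food Declaration is on file). But applying paragraph (m): (m) operates against (c): the coverage ratio is 47%, meeting the 46% threshold. So (c) is unavailable.
Exception (d)'s conditions are all satisfied: a current Class 3 Approval is held; the reportable unit count is 34, less than the 39 limit. But applying paragraph (n): (n) operates against (d): a current Schedule D Declaration is held. Exception (d) does not apply.
Exception (e) does not apply: no ingredient notice is displayed.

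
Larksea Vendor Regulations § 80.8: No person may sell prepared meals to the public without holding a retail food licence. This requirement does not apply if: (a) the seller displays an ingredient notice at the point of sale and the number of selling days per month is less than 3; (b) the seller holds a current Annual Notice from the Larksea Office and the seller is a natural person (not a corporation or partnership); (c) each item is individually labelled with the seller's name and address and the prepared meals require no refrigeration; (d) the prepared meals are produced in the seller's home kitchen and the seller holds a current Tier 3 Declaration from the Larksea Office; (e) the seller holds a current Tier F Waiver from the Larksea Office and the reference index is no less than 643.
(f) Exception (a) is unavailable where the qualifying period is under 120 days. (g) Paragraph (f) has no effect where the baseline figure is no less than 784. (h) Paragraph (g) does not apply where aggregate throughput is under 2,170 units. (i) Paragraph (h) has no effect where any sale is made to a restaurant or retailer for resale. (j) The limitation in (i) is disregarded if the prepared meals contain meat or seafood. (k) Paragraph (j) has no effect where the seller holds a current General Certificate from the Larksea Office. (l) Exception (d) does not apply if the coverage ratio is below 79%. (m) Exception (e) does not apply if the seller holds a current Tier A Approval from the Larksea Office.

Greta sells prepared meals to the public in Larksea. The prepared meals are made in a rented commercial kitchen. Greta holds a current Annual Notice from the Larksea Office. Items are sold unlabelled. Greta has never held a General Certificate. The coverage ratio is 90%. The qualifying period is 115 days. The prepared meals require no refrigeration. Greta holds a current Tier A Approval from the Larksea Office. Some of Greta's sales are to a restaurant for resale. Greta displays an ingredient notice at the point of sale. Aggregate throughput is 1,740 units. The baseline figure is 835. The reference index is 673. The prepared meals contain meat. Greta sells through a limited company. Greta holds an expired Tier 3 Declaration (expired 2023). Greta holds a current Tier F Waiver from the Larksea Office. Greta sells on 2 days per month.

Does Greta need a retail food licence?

Yes — Greta must hold a retail food licence.

Exception (a)'s conditions are all satisfied: an ingredient notice is displayed; the number of selling days per month is 2, less than the 3 limit. However, paragraphs (f)–(k) must be considered: (f) operates against (a): the qualifying period is 115 days, under the 120 days limit. (g) is engaged (the baseline figure is 835, meeting the 784 threshold), but is displaced by (h): (h) operates against (g): aggregate throughput is 1,740 units, under the 2,170 units limit. (i) applies (some sales are to a restaurant for resale), but yields to (j): (j) is triggered — the prepared meals contain meat. (k), which would lift (j), is not triggered — there is no General Certificate in force. So (a) is unavailable.
Exception (b) does not apply: the seller operates through a limited company.
Exception (c) requires that each item is individually labelled with the seller's name and address; but items are sold unlabelled, so (c) is unavailable.
Exception (d) requires that the prepared meals are produced in the seller's home kitchen; but the prepared meals are made in a commercial kitchen, not a home kitchen, so (d) is unavailable.
Exception (e)'s conditions are all satisfied: a current Tier F Waiver is held; the reference index is 673, meeting the 643 threshold. However, paragraph (m) must be considered: (m) is engaged — a current Tier A Approval is held. So (e) is unavailable.
No exception applies. The general rule governs.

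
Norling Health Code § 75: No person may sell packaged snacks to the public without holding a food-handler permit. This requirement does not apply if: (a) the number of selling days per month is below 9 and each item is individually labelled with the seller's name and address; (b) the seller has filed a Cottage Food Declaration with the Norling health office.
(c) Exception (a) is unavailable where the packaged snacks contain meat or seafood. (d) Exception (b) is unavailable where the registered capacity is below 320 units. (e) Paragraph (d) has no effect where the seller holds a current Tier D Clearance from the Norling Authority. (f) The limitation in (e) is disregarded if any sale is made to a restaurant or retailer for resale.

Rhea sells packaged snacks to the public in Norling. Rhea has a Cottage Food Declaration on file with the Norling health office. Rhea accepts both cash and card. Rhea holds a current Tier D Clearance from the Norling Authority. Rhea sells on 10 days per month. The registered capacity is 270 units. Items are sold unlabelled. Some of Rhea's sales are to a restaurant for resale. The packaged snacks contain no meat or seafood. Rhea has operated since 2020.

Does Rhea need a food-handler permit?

Yes — Rhea must hold a food-handler permit.

Exception (a) does not apply: the number of selling days per month is 10, not below 9.
Exception (b)'s conditions are all satisfied: a Cottage Food Declaration is on file. However, paragraphs (d)–(f) must be considered: (d) operates against (b): the registered capacity is 270 units, below the 320 units limit. (e) would limit (d) — a current Tier D Clearance is held — but (f) sets (e) aside: (f) operates against (e): some sales are to a restaurant for resale. So (b) is unavailable.
Every exception is unavailable, so the rule governs.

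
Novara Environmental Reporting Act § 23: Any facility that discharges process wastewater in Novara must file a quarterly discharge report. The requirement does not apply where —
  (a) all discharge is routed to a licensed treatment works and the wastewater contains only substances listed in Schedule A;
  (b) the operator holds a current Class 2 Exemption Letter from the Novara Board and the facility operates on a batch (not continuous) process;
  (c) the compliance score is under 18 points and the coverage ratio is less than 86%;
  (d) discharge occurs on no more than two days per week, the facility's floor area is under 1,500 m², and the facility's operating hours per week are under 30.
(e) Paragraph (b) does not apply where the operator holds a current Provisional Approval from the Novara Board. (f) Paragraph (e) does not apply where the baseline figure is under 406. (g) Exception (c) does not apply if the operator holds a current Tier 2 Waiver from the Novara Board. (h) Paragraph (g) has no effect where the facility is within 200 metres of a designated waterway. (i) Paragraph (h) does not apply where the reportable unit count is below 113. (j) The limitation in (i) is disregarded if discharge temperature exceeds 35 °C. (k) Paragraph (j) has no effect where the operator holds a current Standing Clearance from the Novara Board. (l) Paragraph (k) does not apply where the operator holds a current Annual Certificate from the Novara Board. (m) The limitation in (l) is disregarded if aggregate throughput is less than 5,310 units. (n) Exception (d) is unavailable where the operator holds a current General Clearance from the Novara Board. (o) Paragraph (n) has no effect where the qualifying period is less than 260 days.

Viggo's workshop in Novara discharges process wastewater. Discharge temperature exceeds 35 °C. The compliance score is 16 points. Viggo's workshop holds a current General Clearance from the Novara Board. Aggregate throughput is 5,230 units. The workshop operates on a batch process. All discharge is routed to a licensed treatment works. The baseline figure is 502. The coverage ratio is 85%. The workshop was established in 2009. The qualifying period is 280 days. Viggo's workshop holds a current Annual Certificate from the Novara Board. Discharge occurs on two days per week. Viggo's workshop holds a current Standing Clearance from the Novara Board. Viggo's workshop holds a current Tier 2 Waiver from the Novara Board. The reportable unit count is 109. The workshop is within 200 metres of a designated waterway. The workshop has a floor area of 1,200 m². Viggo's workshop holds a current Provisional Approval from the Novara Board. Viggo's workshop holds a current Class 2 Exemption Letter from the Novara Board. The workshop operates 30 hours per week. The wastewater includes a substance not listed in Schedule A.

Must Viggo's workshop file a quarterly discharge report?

Exception (a) requires that the wastewater contains only substances listed in Schedule A; but the wastewater includes a non-Schedule-A substance, so (a) is unavailable.
Exception (b): a current Class 2 Exemption Letter is held; the facility operates on a batch process — every condition holds. But: (e) operates against (b): a current Provisional Approval is held. (f), which would lift (e), is not engaged — the baseline figure is 502, not under 406. Exception (b) does not apply.
Exception (c): the compliance score is 16 points, under the 18 points limit; the coverage ratio is 85%, less than the 86% limit — every condition holds. However, paragraphs (g)–(m) must be considered: (g) operates against (c): a current Tier 2 Waiver is held. (h) would limit (g) — the workshop is within 200 m of a designated waterway — but (i) sets (h) aside: (i) is triggered — the reportable unit count is 109, below the 113 limit. (j) would limit (i) — discharge temperature exceeds 35 °C — but (k) sets (j) aside: (k) operates — a current Standing Clearance is held. (l) applies (a current Annual Certificate is held), but is displaced by (m): (m) operates against (l): aggregate throughput is 5,230 units, less than the 5,310 units limit. So (c) is unavailable.
Exception (d) fails — the facility's operating hours per week are 30, not under 30.
No exception displaces § 23.

Yes — Viggo's workshop must file a quarterly discharge report.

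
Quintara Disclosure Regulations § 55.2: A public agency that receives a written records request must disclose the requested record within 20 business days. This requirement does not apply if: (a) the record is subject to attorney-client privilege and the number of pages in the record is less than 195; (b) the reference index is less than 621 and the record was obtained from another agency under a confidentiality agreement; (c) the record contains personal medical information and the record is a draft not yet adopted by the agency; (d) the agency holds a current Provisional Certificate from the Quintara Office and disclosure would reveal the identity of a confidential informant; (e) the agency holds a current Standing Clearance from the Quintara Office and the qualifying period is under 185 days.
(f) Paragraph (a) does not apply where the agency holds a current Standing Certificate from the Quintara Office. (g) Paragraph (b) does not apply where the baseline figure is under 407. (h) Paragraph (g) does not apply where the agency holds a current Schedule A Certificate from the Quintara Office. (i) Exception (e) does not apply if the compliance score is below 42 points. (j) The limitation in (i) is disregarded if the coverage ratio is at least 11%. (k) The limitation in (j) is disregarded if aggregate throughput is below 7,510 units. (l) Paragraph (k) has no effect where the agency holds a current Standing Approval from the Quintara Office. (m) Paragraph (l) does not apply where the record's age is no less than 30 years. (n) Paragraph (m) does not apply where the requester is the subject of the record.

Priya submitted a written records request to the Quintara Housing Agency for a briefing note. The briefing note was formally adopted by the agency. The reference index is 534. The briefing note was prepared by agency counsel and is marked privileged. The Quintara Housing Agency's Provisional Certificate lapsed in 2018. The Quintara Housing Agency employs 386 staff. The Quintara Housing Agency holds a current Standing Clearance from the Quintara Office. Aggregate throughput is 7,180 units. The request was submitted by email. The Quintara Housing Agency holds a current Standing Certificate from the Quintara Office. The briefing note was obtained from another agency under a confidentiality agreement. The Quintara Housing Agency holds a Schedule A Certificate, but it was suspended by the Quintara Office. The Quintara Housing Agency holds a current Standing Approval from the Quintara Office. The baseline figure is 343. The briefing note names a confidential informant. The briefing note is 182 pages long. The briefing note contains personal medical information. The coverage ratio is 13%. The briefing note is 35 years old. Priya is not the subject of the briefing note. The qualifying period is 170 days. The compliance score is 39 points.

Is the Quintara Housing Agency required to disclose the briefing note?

Exception (a): the briefing note is privileged; the number of pages in the record is 182, less than the 195 limit — every condition holds. However, paragraph (f) must be considered: (f) operates against (a): a current Standing Certificate is held. (a) is therefore removed.
Exception (b) is satisfied on its face — the reference index is 534, less than the 621 limit; the briefing note was obtained under a confidentiality agreement. Turning to paragraphs (g)–(h): (g) operates against (b): the baseline figure is 343, under the 407 limit. (h) does not operate here (there is no Schedule A Certificate in force), so (g) stands. So (b) is unavailable.
Exception (c) does not apply: the briefing note has been formally adopted.
Exception (d) fails — the Provisional Certificate is not current.
Exception (e) is satisfied on its face — a current Standing Clearance is held; the qualifying period is 170 days, under the 185 days limit. Turning to paragraphs (i)–(n): (i) is engaged — the compliance score is 39 points, below the 42 points limit. (j) applies (the coverage ratio is 13%, meeting the 11% threshold), but is overridden by (k): (k) applies — aggregate throughput is 7,180 units, below the 7,510 units limit. (l) is triggered (a current Standing Approval is held), but is overridden by (m): (m) operates against (l): the record's age is 35 years, meeting the 30 years threshold. (n), which would lift (m), is not engaged — Priya is not the subject of the briefing note. So (e) is unavailable.
None of the exceptions is available; § 55.2 applies in full.

Yes — the Quintara Housing Agency must disclose the briefing note.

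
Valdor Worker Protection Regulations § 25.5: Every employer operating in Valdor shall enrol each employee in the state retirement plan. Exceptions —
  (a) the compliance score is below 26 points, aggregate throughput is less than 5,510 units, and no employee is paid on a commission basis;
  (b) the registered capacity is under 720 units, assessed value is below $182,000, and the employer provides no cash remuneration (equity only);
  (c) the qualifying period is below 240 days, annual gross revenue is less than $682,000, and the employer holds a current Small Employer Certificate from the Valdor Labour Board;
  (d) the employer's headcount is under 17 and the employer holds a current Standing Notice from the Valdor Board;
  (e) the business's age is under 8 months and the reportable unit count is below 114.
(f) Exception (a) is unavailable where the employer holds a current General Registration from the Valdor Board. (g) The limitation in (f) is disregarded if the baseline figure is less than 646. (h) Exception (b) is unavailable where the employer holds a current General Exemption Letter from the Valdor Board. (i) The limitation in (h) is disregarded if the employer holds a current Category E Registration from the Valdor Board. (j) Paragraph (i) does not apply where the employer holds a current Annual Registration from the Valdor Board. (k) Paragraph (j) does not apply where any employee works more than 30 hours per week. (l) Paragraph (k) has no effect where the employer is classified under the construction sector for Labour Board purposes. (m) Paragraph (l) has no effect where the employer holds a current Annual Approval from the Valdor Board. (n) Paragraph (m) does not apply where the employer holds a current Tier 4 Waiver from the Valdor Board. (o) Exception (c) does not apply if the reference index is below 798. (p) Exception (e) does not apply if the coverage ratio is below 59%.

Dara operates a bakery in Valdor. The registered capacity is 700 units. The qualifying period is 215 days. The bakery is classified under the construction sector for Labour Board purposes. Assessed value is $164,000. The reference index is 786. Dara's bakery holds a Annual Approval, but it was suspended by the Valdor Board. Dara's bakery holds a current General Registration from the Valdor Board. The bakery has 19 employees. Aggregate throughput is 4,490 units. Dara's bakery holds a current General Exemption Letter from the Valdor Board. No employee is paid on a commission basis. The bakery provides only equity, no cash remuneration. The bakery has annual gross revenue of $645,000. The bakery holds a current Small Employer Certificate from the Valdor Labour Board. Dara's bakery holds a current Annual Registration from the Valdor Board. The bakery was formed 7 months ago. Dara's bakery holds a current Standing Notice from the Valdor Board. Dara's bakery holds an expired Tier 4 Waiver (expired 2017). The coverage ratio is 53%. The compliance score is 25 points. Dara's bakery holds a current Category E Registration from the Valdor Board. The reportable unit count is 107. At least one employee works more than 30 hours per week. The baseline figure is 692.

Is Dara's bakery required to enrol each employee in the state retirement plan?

Exception (a) is satisfied on its face — the compliance score is 25 points, below the 26 points limit; aggregate throughput is 4,490 units, less than the 5,510 units limit; no employee is paid on commission. But: (f) operates against (a): a current General Registration is held. (g) is not triggered (the baseline figure is 692, not less than 646), so (f) stands. Exception (a) does not apply.
Exception (b)'s conditions are all satisfied: the registered capacity is 700 units, under the 720 units limit; assessed value is $164,000, below the $182,000 limit; remuneration is equity-only. But: (h) operates against (b): a current General Exemption Letter is held. (i) is engaged (a current Category E Registration is held), but is set aside by (j): (j) applies — a current Annual Registration is held. (k) would limit (j) — at least one employee exceeds 30 hours/week — but (l) sets (k) aside: (l) operates against (k): the bakery is classified under the construction sector. (m), which would lift (l), does not operate here — the Annual Approval is not current. So (b) is unavailable.
Exception (c)'s conditions are all satisfied: the qualifying period is 215 days, below the 240 days limit; annual gross revenue is $645,000, less than the $682,000 limit; a current Small Employer Certificate is held. But applying paragraph (o): (o) applies — the reference index is 786, below the 798 limit. So (c) is unavailable.
Exception (d) requires that the employer's headcount is under 17; but the employer's headcount is 19, not under 17, so (d) is unavailable.
All of (e)'s requirements are met (the business's age is 7 months, under the 8 months limit; the reportable unit count is 107, below the 114 limit). But: (p) operates against (e): the coverage ratio is 53%, below the 59% limit. Exception (e) does not apply.
No exception displaces § 25.5.

Yes — Dara's bakery must enrol each employee in the state retirement plan.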